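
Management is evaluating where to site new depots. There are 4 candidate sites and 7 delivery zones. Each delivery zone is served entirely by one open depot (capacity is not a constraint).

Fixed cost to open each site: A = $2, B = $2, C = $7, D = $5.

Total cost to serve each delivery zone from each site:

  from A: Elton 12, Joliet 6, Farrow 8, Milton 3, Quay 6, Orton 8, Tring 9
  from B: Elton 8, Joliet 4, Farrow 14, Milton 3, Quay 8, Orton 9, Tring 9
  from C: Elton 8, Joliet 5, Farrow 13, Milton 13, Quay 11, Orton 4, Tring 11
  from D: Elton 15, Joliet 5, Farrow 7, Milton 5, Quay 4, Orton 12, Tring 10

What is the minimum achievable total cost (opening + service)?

Minimum total cost: 50

For any fixed open set, each delivery zone goes to its cheapest open site; total = fixed + service.
{A, B}: Elton→B 8, Joliet→B 4, Farrow→A 8, Milton→A 3, Quay→A 6, Orton→A 8, Tring→A 9. Service 46; fixed 4; total 50.
{B, D}: service 44 + fixed 7 = 51
{A, B, D}: Elton→B 8, Joliet→B 4, Farrow→D 7, Milton→A 3, Quay→D 4, Orton→A 8, Tring→A 9. Service 43; fixed 9; total 52.
{A, B, C, D}: Elton→B 8, Joliet→B 4, Farrow→D 7, Milton→A 3, Quay→D 4, Orton→C 4, Tring→A 9. Service 39; fixed 16; total 55.
(All 15 nonempty subsets were checked; A and B is lowest.)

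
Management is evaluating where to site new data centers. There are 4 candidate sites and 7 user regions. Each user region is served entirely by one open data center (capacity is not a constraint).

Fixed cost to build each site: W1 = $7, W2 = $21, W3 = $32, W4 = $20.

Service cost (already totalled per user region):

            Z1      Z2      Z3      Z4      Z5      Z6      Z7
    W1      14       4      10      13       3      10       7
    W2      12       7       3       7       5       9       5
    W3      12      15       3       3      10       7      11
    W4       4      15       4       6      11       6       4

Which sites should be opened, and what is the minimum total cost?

For any fixed open set, each user region goes to its cheapest open site; total = fixed + service.
{W1, W4}: Z1→W4 4, Z2→W1 4, Z3→W4 4, Z4→W4 6, Z5→W1 3, Z6→W4 6, Z7→W4 4. Service 31; fixed 27; total 58.
{W1}: Z1→W1 14, Z2→W1 4, Z3→W1 10, Z4→W1 13, Z5→W1 3, Z6→W1 10, Z7→W1 7. Service 61; fixed 7; total 68.
{W2}: Z1→W2 12, Z2→W2 7, Z3→W2 3, Z4→W2 7, Z5→W2 5, Z6→W2 9, Z7→W2 5. Service 48; fixed 21; total 69.
{W1, W2, W3, W4}: Z1→W4 4, Z2→W1 4, Z3→W2 3, Z4→W3 3, Z5→W1 3, Z6→W4 6, Z7→W4 4. Service 27; fixed 80; total 107.
No other subset beats 58.

Open W1 and W4; minimum total cost 58.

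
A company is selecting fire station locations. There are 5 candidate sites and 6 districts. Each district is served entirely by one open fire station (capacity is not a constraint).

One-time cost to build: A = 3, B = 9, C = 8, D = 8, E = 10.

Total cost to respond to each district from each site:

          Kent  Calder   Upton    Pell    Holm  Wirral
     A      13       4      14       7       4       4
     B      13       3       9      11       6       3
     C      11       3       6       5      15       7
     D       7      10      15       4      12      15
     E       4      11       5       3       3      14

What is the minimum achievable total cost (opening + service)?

For any fixed open set, each district goes to its cheapest open site; total = fixed + service.
{A, E}: Kent→E 4, Calder→A 4, Upton→E 5, Pell→E 3, Holm→E 3, Wirral→A 4. Service 23; fixed 13; total 36.
{B, E}: service 21 + fixed 19 = 40
{A, B, E}: Kent→E 4, Calder→B 3, Upton→E 5, Pell→E 3, Holm→E 3, Wirral→B 3. Service 21; fixed 22; total 43.
{A, B, C, D, E}: service 21 + fixed 38 = 59
No other subset beats 36.

Minimum total cost: 36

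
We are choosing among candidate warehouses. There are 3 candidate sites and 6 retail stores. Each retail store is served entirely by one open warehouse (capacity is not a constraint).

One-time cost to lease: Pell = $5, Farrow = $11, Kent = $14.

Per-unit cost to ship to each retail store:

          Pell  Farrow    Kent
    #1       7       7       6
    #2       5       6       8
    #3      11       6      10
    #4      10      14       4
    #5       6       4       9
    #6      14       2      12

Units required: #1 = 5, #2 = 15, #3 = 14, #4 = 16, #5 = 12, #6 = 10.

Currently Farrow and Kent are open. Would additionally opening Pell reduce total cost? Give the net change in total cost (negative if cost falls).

Yes — net change −10 (cost falls by 10).

Current service cost with {Farrow, Kent}: 336.
Adding Pell: each retail store re-picks its cheapest; new service cost 321, saving 15.
Extra fixed cost: 5. Net change = 5 − 15 = -10.
(Totals: 361 → 351.)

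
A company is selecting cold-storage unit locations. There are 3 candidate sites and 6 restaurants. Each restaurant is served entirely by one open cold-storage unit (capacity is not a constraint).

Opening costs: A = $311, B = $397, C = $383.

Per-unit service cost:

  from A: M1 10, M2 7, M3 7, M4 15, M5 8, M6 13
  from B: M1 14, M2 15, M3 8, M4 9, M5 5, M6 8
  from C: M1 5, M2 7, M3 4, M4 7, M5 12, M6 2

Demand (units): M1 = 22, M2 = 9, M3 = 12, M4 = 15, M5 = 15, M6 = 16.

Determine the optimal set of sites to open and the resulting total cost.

For any fixed open set, each restaurant goes to its cheapest open site; total = fixed + service.
{C}: M1→C 5·22=110, M2→C 7·9=63, M3→C 4·12=48, M4→C 7·15=105, M5→C 12·15=180, M6→C 2·16=32. Service 538; fixed 383; total 921.
{A, C}: service 478 + fixed 694 = 1172
{B, C}: M1→C 5·22=110, M2→C 7·9=63, M3→C 4·12=48, M4→C 7·15=105, M5→B 5·15=75, M6→C 2·16=32. Service 433; fixed 780; total 1213.
{A, B, C}: M1→C 5·22=110, M2→A 7·9=63, M3→C 4·12=48, M4→C 7·15=105, M5→B 5·15=75, M6→C 2·16=32. Service 433; fixed 1091; total 1524.
No other subset beats 921.

Open C only; minimum total cost 921.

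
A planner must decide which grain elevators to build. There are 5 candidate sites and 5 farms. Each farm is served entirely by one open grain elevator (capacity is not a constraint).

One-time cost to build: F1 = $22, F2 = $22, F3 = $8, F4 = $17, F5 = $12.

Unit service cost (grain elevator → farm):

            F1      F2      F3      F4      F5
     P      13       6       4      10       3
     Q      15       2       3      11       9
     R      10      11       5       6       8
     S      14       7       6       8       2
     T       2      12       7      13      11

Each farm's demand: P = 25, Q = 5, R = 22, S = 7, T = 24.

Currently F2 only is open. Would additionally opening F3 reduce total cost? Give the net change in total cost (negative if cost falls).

Current service cost with {F2}: 739.
Adding F3: each farm re-picks its cheapest; new service cost 430, saving 309.
Extra fixed cost: 8. Net change = 8 − 309 = -301.
(Totals: 761 → 460.)

Yes — net change −301 (cost falls by 301).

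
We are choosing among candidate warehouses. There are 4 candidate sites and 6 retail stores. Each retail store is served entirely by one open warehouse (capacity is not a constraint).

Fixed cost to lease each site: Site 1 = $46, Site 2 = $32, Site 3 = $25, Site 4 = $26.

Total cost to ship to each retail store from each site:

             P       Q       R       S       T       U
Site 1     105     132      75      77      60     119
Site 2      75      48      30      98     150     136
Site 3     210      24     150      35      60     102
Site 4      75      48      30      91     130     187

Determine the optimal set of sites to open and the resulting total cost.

For any fixed open set, each retail store goes to its cheapest open site; total = fixed + service.
{Site 3, Site 4}: P→Site 4 75, Q→Site 3 24, R→Site 4 30, S→Site 3 35, T→Site 3 60, U→Site 3 102. Service 326; fixed 51; total 377.
{Site 2, Site 3}: service 326 + fixed 57 = 383
{Site 2, Site 3, Site 4}: service 326 + fixed 83 = 409
{Site 1, Site 2, Site 3, Site 4}: P→Site 2 75, Q→Site 3 24, R→Site 2 30, S→Site 3 35, T→Site 1 60, U→Site 3 102. Service 326; fixed 129; total 455.
(All 15 nonempty subsets were checked; Site 3 and Site 4 is lowest.)

Open Site 3 and Site 4; minimum total cost 377.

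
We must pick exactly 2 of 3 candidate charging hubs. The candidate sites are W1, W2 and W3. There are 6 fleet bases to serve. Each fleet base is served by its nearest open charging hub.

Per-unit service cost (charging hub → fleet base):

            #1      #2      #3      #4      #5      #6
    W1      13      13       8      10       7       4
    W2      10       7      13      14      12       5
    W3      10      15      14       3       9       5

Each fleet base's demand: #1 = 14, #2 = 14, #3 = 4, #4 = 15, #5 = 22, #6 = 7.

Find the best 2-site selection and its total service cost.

Choose W2 and W3; total service cost 568.

With exactly 2 open, each fleet base uses its cheapest among the chosen.
{W2, W3}: #1→W2 10·14=140, #2→W2 7·14=98, #3→W2 13·4=52, #4→W3 3·15=45, #5→W3 9·22=198, #6→W2 5·7=35. Service cost 568.
{W1, W3}: service cost 581
{W1, W2}: service cost 602
Among all 3 size-2 choices, {W2, W3} is lowest.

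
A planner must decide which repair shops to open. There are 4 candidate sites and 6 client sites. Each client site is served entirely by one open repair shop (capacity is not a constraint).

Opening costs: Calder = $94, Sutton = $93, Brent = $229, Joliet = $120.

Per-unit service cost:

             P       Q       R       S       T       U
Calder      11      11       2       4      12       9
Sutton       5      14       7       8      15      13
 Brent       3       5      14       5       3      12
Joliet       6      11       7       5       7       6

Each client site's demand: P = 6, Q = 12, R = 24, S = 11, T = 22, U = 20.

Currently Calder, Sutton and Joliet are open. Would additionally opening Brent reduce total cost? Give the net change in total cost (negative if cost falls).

No — net change +57 (cost rises by 57).

Current service cost with {Calder, Sutton, Joliet}: 528.
Adding Brent: each client site re-picks its cheapest; new service cost 356, saving 172.
Extra fixed cost: 229. Net change = 229 − 172 = 57.
(Totals: 835 → 892.)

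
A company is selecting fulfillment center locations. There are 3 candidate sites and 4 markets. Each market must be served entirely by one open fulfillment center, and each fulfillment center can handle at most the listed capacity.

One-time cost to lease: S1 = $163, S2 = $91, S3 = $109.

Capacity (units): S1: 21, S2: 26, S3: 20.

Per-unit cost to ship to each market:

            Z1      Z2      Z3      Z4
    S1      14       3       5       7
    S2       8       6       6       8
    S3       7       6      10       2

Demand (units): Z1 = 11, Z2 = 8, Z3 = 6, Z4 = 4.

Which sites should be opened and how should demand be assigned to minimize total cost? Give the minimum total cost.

Minimum total cost: 369

Open {S2, S3}: Z1→S3 7·11=77, Z2→S2 6·8=48, Z3→S2 6·6=36, Z4→S3 2·4=8.
Loads: S2 carries 14/26, S3 carries 15/20. Service 169; fixed 200; total 369.
Next best feasible plan costs 380.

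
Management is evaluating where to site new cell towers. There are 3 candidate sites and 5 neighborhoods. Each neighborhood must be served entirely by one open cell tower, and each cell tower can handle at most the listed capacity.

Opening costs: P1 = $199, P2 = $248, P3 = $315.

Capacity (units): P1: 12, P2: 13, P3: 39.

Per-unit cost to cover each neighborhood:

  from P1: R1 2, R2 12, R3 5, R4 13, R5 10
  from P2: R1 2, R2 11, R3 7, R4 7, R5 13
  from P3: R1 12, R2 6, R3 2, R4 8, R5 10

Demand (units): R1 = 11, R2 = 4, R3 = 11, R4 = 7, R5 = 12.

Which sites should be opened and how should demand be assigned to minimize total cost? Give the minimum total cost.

Open {P1, P3}: R1→P1 2·11=22, R2→P3 6·4=24, R3→P3 2·11=22, R4→P3 8·7=56, R5→P3 10·12=120.
Loads: P1 carries 11/12, P3 carries 34/39. Service 244; fixed 514; total 758.
Next best feasible plan costs 807.

Minimum total cost: 758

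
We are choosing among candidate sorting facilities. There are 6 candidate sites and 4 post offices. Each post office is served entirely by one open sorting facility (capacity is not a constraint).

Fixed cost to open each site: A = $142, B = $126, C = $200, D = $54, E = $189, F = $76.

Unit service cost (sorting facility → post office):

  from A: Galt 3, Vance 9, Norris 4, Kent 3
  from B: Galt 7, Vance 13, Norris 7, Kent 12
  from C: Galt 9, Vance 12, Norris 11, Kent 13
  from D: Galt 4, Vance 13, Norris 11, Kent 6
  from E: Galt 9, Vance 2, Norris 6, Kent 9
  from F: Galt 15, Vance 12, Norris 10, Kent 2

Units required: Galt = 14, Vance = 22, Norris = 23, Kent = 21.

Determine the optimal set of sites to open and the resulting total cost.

For any fixed open set, each post office goes to its cheapest open site; total = fixed + service.
{A}: Galt→A 3·14=42, Vance→A 9·22=198, Norris→A 4·23=92, Kent→A 3·21=63. Service 395; fixed 142; total 537.
{A, E}: Galt→A 3·14=42, Vance→E 2·22=44, Norris→A 4·23=92, Kent→A 3·21=63. Service 241; fixed 331; total 572.
{A, D}: service 395 + fixed 196 = 591
{A, B, C, D, E, F}: service 220 + fixed 787 = 1007
No other subset beats 537.

Open A only; minimum total cost 537.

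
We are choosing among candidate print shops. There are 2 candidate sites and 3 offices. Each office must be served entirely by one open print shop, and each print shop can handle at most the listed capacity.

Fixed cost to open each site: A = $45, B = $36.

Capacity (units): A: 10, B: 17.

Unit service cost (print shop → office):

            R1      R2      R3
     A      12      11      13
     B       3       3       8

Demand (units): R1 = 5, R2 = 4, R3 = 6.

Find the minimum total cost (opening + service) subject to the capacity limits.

Open {B}: R1→B 3·5=15, R2→B 3·4=12, R3→B 8·6=48.
Loads: B carries 15/17. Service 75; fixed 36; total 111.
Next best feasible plan costs 156.

Minimum total cost: 111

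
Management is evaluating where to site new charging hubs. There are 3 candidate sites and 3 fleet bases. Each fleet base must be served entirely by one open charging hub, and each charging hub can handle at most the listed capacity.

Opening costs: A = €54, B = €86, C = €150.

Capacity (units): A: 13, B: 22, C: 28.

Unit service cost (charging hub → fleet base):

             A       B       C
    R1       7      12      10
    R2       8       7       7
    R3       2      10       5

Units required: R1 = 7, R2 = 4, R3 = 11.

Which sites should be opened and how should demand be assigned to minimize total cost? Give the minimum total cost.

Minimum total cost: 274

Open {A, B}: R1→B 12·7=84, R2→B 7·4=28, R3→A 2·11=22.
Loads: A carries 11/13, B carries 11/22. Service 134; fixed 140; total 274.
Next best feasible plan costs 303.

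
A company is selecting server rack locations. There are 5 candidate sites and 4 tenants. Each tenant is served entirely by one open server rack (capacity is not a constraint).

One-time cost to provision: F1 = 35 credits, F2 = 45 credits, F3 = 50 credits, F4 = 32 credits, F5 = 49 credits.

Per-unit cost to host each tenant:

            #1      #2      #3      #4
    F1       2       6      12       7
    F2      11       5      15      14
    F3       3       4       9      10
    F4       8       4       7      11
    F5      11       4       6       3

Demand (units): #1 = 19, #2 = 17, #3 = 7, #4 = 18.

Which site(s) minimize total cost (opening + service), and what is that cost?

For any fixed open set, each tenant goes to its cheapest open site; total = fixed + service.
{F1, F5}: #1→F1 2·19=38, #2→F5 4·17=68, #3→F5 6·7=42, #4→F5 3·18=54. Service 202; fixed 84; total 286.
{F1, F4, F5}: service 202 + fixed 116 = 318
{F3, F5}: service 221 + fixed 99 = 320
{F1, F2, F3, F4, F5}: #1→F1 2·19=38, #2→F3 4·17=68, #3→F5 6·7=42, #4→F5 3·18=54. Service 202; fixed 211; total 413.
No other subset beats 286.

Open F1 and F5; minimum total cost 286.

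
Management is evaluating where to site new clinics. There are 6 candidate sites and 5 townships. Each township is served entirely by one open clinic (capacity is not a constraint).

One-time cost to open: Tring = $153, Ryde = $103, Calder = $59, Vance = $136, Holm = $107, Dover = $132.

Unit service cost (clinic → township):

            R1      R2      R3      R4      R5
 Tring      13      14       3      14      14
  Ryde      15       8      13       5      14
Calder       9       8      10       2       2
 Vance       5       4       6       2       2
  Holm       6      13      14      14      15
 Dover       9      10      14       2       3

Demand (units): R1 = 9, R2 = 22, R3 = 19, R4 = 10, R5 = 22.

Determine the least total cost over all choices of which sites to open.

Minimum total cost: 447

For any fixed open set, each township goes to its cheapest open site; total = fixed + service.
{Vance}: R1→Vance 5·9=45, R2→Vance 4·22=88, R3→Vance 6·19=114, R4→Vance 2·10=20, R5→Vance 2·22=44. Service 311; fixed 136; total 447.
{Calder, Vance}: service 311 + fixed 195 = 506
{Tring, Vance}: R1→Vance 5·9=45, R2→Vance 4·22=88, R3→Tring 3·19=57, R4→Vance 2·10=20, R5→Vance 2·22=44. Service 254; fixed 289; total 543.
{Tring, Ryde, Calder, Vance, Holm, Dover}: R1→Vance 5·9=45, R2→Vance 4·22=88, R3→Tring 3·19=57, R4→Calder 2·10=20, R5→Calder 2·22=44. Service 254; fixed 690; total 944.
No other subset beats 447.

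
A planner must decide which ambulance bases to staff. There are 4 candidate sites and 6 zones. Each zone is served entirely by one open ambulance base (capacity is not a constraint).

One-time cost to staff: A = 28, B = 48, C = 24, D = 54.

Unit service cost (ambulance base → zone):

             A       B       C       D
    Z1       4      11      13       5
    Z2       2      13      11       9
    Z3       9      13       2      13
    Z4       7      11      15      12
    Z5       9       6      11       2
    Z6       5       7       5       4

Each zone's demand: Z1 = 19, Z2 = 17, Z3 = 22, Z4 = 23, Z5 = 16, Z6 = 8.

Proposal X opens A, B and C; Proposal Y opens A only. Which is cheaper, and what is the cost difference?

Proposal X is cheaper by 130.

Proposal X: {A, B, C}: Z1→A 4·19=76, Z2→A 2·17=34, Z3→C 2·22=44, Z4→A 7·23=161, Z5→B 6·16=96, Z6→A 5·8=40. Service 451; fixed 100; total 551.
Proposal Y: {A}: Z1→A 4·19=76, Z2→A 2·17=34, Z3→A 9·22=198, Z4→A 7·23=161, Z5→A 9·16=144, Z6→A 5·8=40. Service 653; fixed 28; total 681.
Difference: |551 − 681| = 130.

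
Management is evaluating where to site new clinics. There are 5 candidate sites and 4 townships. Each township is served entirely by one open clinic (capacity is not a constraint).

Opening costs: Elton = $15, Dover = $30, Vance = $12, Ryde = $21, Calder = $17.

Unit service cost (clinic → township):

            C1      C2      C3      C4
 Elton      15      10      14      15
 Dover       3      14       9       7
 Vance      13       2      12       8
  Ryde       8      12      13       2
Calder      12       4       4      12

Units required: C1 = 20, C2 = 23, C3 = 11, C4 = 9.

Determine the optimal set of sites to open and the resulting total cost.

Open Dover, Vance, Ryde and Calder; minimum total cost 248.

For any fixed open set, each township goes to its cheapest open site; total = fixed + service.
{Dover, Vance, Ryde, Calder}: C1→Dover 3·20=60, C2→Vance 2·23=46, C3→Calder 4·11=44, C4→Ryde 2·9=18. Service 168; fixed 80; total 248.
{Elton, Dover, Vance, Ryde, Calder}: C1→Dover 3·20=60, C2→Vance 2·23=46, C3→Calder 4·11=44, C4→Ryde 2·9=18. Service 168; fixed 95; total 263.
{Dover, Vance, Calder}: C1→Dover 3·20=60, C2→Vance 2·23=46, C3→Calder 4·11=44, C4→Dover 7·9=63. Service 213; fixed 59; total 272.
{Vance}: C1→Vance 13·20=260, C2→Vance 2·23=46, C3→Vance 12·11=132, C4→Vance 8·9=72. Service 510; fixed 12; total 522.
No other subset beats 248.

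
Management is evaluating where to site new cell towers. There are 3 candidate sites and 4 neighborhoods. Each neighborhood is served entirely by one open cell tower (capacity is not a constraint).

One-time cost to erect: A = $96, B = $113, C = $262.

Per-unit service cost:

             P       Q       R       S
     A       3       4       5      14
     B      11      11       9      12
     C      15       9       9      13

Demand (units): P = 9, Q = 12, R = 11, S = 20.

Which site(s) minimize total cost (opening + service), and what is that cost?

For any fixed open set, each neighborhood goes to its cheapest open site; total = fixed + service.
{A}: P→A 3·9=27, Q→A 4·12=48, R→A 5·11=55, S→A 14·20=280. Service 410; fixed 96; total 506.
{A, B}: service 370 + fixed 209 = 579
{B}: service 570 + fixed 113 = 683
{A, B, C}: service 370 + fixed 471 = 841
No other subset beats 506.

Open A only; minimum total cost 506.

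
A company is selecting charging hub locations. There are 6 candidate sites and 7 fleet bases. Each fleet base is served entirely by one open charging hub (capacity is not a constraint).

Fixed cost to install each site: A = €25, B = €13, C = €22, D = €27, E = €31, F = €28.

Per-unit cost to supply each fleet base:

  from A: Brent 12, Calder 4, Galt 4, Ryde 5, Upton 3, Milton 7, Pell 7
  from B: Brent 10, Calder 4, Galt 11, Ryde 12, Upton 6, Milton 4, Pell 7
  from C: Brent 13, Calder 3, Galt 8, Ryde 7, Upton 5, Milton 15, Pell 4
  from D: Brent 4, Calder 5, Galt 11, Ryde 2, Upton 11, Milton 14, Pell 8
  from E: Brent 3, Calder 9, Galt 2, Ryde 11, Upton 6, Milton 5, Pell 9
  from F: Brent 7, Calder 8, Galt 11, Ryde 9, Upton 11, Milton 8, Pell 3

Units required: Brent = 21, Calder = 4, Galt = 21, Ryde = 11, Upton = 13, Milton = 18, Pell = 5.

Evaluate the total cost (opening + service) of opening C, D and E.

Each fleet base is assigned to its cheapest site among the open ones.
{C, D, E}: Brent→E 3·21=63, Calder→C 3·4=12, Galt→E 2·21=42, Ryde→D 2·11=22, Upton→C 5·13=65, Milton→E 5·18=90, Pell→C 4·5=20. Service 314; fixed 80; total 394.

Total cost: 394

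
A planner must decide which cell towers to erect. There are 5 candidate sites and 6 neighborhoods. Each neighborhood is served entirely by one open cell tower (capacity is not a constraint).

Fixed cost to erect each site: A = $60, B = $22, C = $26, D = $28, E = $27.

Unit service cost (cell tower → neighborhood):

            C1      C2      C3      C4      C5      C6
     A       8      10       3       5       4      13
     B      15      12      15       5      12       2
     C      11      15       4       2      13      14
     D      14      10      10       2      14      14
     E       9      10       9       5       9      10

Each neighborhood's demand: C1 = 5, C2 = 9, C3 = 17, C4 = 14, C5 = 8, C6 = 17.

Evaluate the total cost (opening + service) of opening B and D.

Each neighborhood is assigned to its cheapest site among the open ones.
{B, D}: C1→D 14·5=70, C2→D 10·9=90, C3→D 10·17=170, C4→D 2·14=28, C5→B 12·8=96, C6→B 2·17=34. Service 488; fixed 50; total 538.

Total cost: 538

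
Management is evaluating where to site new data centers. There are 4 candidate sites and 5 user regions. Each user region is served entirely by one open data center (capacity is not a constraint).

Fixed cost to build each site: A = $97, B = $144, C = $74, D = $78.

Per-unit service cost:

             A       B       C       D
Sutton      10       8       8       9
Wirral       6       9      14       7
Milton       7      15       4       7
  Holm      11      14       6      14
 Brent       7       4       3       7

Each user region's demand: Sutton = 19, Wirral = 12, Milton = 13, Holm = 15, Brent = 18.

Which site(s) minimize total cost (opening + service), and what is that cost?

Open C and D; minimum total cost 584.

For any fixed open set, each user region goes to its cheapest open site; total = fixed + service.
{C, D}: Sutton→C 8·19=152, Wirral→D 7·12=84, Milton→C 4·13=52, Holm→C 6·15=90, Brent→C 3·18=54. Service 432; fixed 152; total 584.
{C}: service 516 + fixed 74 = 590
{A, C}: service 420 + fixed 171 = 591
{A, B, C, D}: service 420 + fixed 393 = 813
(All 15 nonempty subsets were checked; C and D is lowest.)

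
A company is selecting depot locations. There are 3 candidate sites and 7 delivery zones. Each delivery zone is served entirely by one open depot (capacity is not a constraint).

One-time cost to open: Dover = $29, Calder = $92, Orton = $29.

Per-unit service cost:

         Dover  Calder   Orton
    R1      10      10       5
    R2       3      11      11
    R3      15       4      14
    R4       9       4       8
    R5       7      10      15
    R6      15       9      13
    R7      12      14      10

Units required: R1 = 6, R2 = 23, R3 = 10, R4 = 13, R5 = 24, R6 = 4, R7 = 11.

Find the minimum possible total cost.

Minimum total cost: 655

For any fixed open set, each delivery zone goes to its cheapest open site; total = fixed + service.
{Dover, Calder, Orton}: R1→Orton 5·6=30, R2→Dover 3·23=69, R3→Calder 4·10=40, R4→Calder 4·13=52, R5→Dover 7·24=168, R6→Calder 9·4=36, R7→Orton 10·11=110. Service 505; fixed 150; total 655.
{Dover, Calder}: service 557 + fixed 121 = 678
{Dover, Orton}: service 673 + fixed 58 = 731
{Dover}: R1→Dover 10·6=60, R2→Dover 3·23=69, R3→Dover 15·10=150, R4→Dover 9·13=117, R5→Dover 7·24=168, R6→Dover 15·4=60, R7→Dover 12·11=132. Service 756; fixed 29; total 785.
No other subset beats 655.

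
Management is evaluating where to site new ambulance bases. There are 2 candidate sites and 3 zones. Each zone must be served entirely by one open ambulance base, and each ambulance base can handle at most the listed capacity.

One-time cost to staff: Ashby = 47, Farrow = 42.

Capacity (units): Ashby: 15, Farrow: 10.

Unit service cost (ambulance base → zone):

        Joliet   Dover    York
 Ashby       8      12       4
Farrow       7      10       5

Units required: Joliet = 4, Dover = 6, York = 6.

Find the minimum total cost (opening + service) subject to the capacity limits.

Minimum total cost: 201

Open {Ashby, Farrow}: Joliet→Farrow 7·4=28, Dover→Farrow 10·6=60, York→Ashby 4·6=24.
Loads: Ashby carries 6/15, Farrow carries 10/10. Service 112; fixed 89; total 201.
Next best feasible plan costs 205.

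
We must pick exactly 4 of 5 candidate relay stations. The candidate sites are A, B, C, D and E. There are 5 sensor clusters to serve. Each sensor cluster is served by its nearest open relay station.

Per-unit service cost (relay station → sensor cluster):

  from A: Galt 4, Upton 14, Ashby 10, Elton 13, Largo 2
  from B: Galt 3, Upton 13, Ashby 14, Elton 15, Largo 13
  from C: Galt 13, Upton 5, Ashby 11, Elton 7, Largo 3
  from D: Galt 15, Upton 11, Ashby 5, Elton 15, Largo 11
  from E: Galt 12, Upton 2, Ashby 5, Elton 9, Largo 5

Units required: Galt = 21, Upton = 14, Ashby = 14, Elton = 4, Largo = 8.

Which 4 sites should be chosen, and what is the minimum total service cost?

Choose A, B, C and E; total service cost 205.

With exactly 4 open, each sensor cluster uses its cheapest among the chosen.
{A, B, C, E}: Galt→B 3·21=63, Upton→E 2·14=28, Ashby→E 5·14=70, Elton→C 7·4=28, Largo→A 2·8=16. Service cost 205.
{A, B, D, E}: service cost 213
{B, C, D, E}: service cost 213
Among all 5 size-4 choices, {A, B, C, E} is lowest.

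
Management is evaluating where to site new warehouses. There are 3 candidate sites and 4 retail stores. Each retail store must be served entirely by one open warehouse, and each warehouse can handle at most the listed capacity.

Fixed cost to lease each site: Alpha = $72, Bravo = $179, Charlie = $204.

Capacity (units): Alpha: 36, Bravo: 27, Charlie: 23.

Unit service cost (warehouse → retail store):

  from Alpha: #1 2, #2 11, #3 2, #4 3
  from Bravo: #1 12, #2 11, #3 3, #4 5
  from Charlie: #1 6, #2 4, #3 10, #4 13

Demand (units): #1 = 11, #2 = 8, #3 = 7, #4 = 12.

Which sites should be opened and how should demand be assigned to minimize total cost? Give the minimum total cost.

Open {Alpha, Charlie}: #1→Alpha 2·11=22, #2→Charlie 4·8=32, #3→Alpha 2·7=14, #4→Alpha 3·12=36.
Loads: Alpha carries 30/36, Charlie carries 8/23. Service 104; fixed 276; total 380.
Next best feasible plan costs 411.

Minimum total cost: 380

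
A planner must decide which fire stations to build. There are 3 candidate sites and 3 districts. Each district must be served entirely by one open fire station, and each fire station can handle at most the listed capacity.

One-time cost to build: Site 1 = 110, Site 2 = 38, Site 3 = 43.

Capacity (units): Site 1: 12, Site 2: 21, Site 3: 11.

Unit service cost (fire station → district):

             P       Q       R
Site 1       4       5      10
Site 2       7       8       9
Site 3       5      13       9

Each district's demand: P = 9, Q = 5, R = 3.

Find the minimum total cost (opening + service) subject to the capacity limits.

Open {Site 2}: P→Site 2 7·9=63, Q→Site 2 8·5=40, R→Site 2 9·3=27.
Loads: Site 2 carries 17/21. Service 130; fixed 38; total 168.
Next best feasible plan costs 193.

Minimum total cost: 168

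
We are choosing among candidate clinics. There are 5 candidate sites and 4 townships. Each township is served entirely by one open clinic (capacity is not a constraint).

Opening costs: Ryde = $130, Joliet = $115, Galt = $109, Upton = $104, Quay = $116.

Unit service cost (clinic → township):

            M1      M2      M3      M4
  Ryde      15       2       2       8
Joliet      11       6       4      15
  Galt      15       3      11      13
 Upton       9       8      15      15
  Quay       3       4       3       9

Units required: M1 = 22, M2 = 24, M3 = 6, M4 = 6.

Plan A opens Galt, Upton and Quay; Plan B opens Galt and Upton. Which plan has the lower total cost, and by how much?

Plan A is cheaper by 88.

Plan A: {Galt, Upton, Quay}: M1→Quay 3·22=66, M2→Galt 3·24=72, M3→Quay 3·6=18, M4→Quay 9·6=54. Service 210; fixed 329; total 539.
Plan B: {Galt, Upton}: M1→Upton 9·22=198, M2→Galt 3·24=72, M3→Galt 11·6=66, M4→Galt 13·6=78. Service 414; fixed 213; total 627.
Difference: |539 − 627| = 88.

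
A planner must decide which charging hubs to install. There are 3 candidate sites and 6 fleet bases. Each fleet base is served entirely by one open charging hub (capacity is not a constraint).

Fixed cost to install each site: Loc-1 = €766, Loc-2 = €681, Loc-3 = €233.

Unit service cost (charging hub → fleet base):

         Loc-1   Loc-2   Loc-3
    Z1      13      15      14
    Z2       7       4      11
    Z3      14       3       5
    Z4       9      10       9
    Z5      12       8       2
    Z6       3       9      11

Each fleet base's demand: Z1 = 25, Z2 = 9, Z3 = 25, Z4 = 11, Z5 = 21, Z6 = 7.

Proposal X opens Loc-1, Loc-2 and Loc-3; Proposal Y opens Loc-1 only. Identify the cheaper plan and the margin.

Proposal Y is cheaper by 402.

Proposal X: {Loc-1, Loc-2, Loc-3}: Z1→Loc-1 13·25=325, Z2→Loc-2 4·9=36, Z3→Loc-2 3·25=75, Z4→Loc-1 9·11=99, Z5→Loc-3 2·21=42, Z6→Loc-1 3·7=21. Service 598; fixed 1680; total 2278.
Proposal Y: {Loc-1}: Z1→Loc-1 13·25=325, Z2→Loc-1 7·9=63, Z3→Loc-1 14·25=350, Z4→Loc-1 9·11=99, Z5→Loc-1 12·21=252, Z6→Loc-1 3·7=21. Service 1110; fixed 766; total 1876.
Difference: |2278 − 1876| = 402.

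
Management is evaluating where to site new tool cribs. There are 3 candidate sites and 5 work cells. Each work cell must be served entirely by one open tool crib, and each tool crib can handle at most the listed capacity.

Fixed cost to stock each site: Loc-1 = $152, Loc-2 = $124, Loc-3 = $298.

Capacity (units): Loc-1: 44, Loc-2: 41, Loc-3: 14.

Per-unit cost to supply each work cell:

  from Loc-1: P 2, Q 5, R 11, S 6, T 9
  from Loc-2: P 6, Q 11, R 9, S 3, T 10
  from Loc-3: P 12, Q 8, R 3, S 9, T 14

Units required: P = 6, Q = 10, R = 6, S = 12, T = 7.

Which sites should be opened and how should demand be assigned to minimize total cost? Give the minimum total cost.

Minimum total cost: 415

Open {Loc-1}: P→Loc-1 2·6=12, Q→Loc-1 5·10=50, R→Loc-1 11·6=66, S→Loc-1 6·12=72, T→Loc-1 9·7=63.
Loads: Loc-1 carries 41/44. Service 263; fixed 152; total 415.
Next best feasible plan costs 430.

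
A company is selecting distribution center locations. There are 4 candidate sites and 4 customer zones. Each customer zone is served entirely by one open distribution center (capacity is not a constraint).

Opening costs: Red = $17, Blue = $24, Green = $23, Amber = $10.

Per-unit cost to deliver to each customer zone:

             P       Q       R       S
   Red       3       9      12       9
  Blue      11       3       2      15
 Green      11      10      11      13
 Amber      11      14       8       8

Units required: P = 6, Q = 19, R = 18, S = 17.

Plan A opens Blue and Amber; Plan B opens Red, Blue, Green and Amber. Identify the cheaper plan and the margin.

Plan A: {Blue, Amber}: P→Blue 11·6=66, Q→Blue 3·19=57, R→Blue 2·18=36, S→Amber 8·17=136. Service 295; fixed 34; total 329.
Plan B: {Red, Blue, Green, Amber}: P→Red 3·6=18, Q→Blue 3·19=57, R→Blue 2·18=36, S→Amber 8·17=136. Service 247; fixed 74; total 321.
Difference: |329 − 321| = 8.

Plan B is cheaper by 8.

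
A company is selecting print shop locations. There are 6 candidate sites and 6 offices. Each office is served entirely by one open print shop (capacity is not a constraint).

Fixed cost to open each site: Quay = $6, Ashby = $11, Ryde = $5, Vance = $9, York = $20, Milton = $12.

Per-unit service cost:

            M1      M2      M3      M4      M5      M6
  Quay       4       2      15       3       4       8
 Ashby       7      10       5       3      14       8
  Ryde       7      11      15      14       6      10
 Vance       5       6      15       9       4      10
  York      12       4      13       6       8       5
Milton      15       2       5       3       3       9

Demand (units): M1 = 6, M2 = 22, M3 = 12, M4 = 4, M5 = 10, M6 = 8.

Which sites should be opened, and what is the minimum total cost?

Open Quay, York and Milton; minimum total cost 248.

For any fixed open set, each office goes to its cheapest open site; total = fixed + service.
{Quay, York, Milton}: M1→Quay 4·6=24, M2→Quay 2·22=44, M3→Milton 5·12=60, M4→Quay 3·4=12, M5→Milton 3·10=30, M6→York 5·8=40. Service 210; fixed 38; total 248.
{Quay, Milton}: service 234 + fixed 18 = 252
{Quay, Ryde, York, Milton}: M1→Quay 4·6=24, M2→Quay 2·22=44, M3→Milton 5·12=60, M4→Quay 3·4=12, M5→Milton 3·10=30, M6→York 5·8=40. Service 210; fixed 43; total 253.
{Quay, Ashby, Ryde, Vance, York, Milton}: M1→Quay 4·6=24, M2→Quay 2·22=44, M3→Ashby 5·12=60, M4→Quay 3·4=12, M5→Milton 3·10=30, M6→York 5·8=40. Service 210; fixed 63; total 273.
No other subset beats 248.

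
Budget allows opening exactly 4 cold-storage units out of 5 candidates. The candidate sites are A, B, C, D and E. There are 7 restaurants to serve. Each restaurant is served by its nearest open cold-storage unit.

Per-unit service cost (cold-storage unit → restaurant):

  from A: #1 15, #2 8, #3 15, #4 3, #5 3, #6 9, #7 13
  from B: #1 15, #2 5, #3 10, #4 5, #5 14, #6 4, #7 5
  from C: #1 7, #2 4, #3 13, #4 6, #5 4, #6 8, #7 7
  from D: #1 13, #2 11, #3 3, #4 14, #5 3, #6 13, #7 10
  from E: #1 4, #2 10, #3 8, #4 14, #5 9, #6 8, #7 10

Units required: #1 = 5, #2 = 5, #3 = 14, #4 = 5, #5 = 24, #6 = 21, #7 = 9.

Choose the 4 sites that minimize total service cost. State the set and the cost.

With exactly 4 open, each restaurant uses its cheapest among the chosen.
{A, B, D, E}: #1→E 4·5=20, #2→B 5·5=25, #3→D 3·14=42, #4→A 3·5=15, #5→A 3·24=72, #6→B 4·21=84, #7→B 5·9=45. Service cost 303.
{B, C, D, E}: service cost 308
{A, B, C, D}: service cost 313
Among all 5 size-4 choices, {A, B, D, E} is lowest.

Choose A, B, D and E; total service cost 303.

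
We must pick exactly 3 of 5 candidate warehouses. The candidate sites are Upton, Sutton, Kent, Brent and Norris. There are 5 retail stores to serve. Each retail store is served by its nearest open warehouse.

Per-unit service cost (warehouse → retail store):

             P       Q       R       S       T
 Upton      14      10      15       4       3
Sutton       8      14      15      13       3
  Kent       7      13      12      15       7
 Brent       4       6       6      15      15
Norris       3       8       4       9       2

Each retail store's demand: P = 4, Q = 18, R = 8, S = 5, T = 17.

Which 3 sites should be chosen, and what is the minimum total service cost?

Choose Upton, Brent and Norris; total service cost 206.

With exactly 3 open, each retail store uses its cheapest among the chosen.
{Upton, Brent, Norris}: P→Norris 3·4=12, Q→Brent 6·18=108, R→Norris 4·8=32, S→Upton 4·5=20, T→Norris 2·17=34. Service cost 206.
{Sutton, Brent, Norris}: service cost 231
{Kent, Brent, Norris}: service cost 231
Among all 10 size-3 choices, {Upton, Brent, Norris} is lowest.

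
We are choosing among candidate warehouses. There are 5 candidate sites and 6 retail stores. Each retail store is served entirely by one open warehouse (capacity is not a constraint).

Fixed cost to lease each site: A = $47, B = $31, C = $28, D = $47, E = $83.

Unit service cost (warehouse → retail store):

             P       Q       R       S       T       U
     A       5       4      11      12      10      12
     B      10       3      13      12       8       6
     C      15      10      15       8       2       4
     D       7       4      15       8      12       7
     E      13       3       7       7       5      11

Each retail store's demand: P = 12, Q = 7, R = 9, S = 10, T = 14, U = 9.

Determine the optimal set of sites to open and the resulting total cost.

For any fixed open set, each retail store goes to its cheapest open site; total = fixed + service.
{A, C}: P→A 5·12=60, Q→A 4·7=28, R→A 11·9=99, S→C 8·10=80, T→C 2·14=28, U→C 4·9=36. Service 331; fixed 75; total 406.
{A, B, C}: P→A 5·12=60, Q→B 3·7=21, R→A 11·9=99, S→C 8·10=80, T→C 2·14=28, U→C 4·9=36. Service 324; fixed 106; total 430.
{A, C, E}: service 278 + fixed 158 = 436
{A, B, C, D, E}: P→A 5·12=60, Q→B 3·7=21, R→E 7·9=63, S→E 7·10=70, T→C 2·14=28, U→C 4·9=36. Service 278; fixed 236; total 514.
No other subset beats 406.

Open A and C; minimum total cost 406.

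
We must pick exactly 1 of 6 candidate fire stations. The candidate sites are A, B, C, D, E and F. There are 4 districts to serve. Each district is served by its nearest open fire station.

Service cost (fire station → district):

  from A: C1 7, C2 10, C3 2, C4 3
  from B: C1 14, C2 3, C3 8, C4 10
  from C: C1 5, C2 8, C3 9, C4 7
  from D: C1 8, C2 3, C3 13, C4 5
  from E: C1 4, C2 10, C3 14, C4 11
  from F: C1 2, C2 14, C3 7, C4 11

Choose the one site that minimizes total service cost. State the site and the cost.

Choose A only; total service cost 22.

With exactly 1 open, each district uses its cheapest among the chosen.
{A}: C1→A 7, C2→A 10, C3→A 2, C4→A 3. Service cost 22.
{C}: service cost 29
{D}: service cost 29
Among all 6 size-1 choices, {A} is lowest.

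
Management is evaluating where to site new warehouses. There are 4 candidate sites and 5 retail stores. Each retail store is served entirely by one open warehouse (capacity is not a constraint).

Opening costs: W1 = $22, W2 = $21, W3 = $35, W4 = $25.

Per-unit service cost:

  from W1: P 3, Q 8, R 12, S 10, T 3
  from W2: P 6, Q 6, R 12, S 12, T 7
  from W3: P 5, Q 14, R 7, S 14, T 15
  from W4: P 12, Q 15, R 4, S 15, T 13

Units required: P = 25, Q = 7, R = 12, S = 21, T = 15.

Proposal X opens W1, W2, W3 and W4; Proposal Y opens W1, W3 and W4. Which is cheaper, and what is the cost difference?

Proposal Y is cheaper by 7.

Proposal X: {W1, W2, W3, W4}: P→W1 3·25=75, Q→W2 6·7=42, R→W4 4·12=48, S→W1 10·21=210, T→W1 3·15=45. Service 420; fixed 103; total 523.
Proposal Y: {W1, W3, W4}: P→W1 3·25=75, Q→W1 8·7=56, R→W4 4·12=48, S→W1 10·21=210, T→W1 3·15=45. Service 434; fixed 82; total 516.
Difference: |523 − 516| = 7.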